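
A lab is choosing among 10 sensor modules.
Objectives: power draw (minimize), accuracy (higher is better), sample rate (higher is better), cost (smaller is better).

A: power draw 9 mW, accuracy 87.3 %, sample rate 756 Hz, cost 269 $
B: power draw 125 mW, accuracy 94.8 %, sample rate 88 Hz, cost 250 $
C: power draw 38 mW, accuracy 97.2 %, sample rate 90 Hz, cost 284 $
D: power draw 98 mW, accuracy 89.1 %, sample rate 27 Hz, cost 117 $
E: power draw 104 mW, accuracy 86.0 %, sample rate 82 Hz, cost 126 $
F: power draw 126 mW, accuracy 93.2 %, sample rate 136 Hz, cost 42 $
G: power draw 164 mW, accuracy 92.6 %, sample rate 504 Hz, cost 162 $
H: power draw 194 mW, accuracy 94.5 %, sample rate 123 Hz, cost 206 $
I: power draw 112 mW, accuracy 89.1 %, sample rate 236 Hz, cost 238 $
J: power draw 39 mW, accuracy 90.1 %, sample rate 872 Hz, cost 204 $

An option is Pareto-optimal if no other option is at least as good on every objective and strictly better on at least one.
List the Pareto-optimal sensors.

A: not dominated (best power draw).
B: not dominated.
C: not dominated (best accuracy).
D: not dominated.
E: not dominated.
F: not dominated (best cost).
G: not dominated.
H: not dominated.
I: dominated by J (power draw 39≤112, accuracy 90.1≥89.1, sample rate 872≥236, cost 204≤238).
J: not dominated (best sample rate).

A, B, C, D, E, F, G, H, J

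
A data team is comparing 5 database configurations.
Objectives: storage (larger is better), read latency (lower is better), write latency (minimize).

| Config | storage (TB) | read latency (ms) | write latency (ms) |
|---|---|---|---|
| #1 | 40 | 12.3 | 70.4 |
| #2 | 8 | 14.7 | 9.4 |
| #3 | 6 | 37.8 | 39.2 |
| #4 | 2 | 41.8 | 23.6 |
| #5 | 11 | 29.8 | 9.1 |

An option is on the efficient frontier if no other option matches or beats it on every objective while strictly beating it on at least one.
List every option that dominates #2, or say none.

none

#1: worse on write latency (70.4 vs 9.4).
#3: worse on storage (6 vs 8).
#4: worse on storage (2 vs 8).
#5: worse on read latency (29.8 vs 14.7).
No option dominates #2.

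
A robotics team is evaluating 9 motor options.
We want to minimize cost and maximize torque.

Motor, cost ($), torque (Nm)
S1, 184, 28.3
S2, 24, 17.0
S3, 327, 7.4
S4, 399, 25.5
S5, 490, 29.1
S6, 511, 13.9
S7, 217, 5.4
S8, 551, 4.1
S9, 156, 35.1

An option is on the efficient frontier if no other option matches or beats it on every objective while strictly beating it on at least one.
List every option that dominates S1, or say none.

S9

S9: cost 156≤184, torque 35.1≥28.3 — dominates S1.
Others (S2, S3, S4, S5, S6, S7, S8) are each worse than S1 on at least one objective.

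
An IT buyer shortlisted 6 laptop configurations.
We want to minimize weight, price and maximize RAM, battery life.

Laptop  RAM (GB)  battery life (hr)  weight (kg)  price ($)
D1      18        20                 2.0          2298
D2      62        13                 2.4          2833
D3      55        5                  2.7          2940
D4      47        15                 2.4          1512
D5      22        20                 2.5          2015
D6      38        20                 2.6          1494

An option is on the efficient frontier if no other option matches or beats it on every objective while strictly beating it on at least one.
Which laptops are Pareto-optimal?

D1: not dominated (best weight).
D2: not dominated (best RAM).
D3: dominated by D2 (RAM 62≥55, battery life 13≥5, weight 2.4≤2.7, price 2833≤2940).
D4: not dominated.
D5: not dominated.
D6: not dominated (best price).

D1, D2, D4, D5, D6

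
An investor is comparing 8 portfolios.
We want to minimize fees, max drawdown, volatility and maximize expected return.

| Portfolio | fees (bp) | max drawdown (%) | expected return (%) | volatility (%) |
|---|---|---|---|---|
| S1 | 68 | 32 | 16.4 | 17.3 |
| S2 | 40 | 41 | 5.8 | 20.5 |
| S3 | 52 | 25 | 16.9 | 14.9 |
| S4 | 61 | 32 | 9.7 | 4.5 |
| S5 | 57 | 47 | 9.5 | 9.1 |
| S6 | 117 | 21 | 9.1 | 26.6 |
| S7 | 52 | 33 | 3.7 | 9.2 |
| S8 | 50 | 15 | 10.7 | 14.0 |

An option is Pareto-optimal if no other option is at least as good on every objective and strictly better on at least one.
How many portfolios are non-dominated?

S1: dominated by S3 (fees 52≤68, max drawdown 25≤32, expected return 16.9≥16.4, volatility 14.9≤17.3).
S2: not dominated (best fees).
S3: not dominated (best expected return).
S4: not dominated (best volatility).
S5: not dominated.
S6: dominated by S8 (fees 50≤117, max drawdown 15≤21, expected return 10.7≥9.1, volatility 14.0≤26.6).
S7: not dominated.
S8: not dominated (best max drawdown).
Pareto-optimal: S2, S3, S4, S5, S7, S8 → 6.

6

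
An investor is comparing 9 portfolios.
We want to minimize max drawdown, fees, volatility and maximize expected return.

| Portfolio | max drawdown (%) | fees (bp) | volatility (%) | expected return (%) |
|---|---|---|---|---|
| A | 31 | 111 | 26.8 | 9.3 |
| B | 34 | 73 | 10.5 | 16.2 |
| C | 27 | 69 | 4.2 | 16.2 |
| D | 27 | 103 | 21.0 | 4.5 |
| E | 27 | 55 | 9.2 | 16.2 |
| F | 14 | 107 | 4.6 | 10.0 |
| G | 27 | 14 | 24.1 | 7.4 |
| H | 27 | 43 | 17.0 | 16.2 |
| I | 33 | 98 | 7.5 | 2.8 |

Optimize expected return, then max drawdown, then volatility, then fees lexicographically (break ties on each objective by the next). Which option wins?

First maximize expected return: best is 16.2, kept {B, C, E, H}.
Then minimize max drawdown: best is 27, kept {C, E, H}.
Then minimize volatility: best is 4.2, kept {C}.

C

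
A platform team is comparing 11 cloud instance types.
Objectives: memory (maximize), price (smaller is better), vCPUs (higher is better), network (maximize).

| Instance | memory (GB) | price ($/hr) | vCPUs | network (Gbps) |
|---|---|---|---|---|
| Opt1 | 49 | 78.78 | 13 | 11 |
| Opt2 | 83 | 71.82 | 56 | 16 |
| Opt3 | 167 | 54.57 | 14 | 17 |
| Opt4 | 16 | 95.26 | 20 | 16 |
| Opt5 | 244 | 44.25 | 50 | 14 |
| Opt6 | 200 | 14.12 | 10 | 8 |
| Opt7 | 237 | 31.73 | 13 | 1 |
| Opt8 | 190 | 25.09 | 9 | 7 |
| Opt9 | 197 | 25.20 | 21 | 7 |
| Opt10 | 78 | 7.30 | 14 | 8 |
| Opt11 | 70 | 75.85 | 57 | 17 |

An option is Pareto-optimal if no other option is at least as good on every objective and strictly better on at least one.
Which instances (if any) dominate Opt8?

Opt6

Opt6: memory 200≥190, price 14.12≤25.09, vCPUs 10≥9, network 8≥7 — dominates Opt8.
Others (Opt1, Opt2, Opt3, Opt4, Opt5, Opt7, Opt9, Opt10, Opt11) are each worse than Opt8 on at least one objective.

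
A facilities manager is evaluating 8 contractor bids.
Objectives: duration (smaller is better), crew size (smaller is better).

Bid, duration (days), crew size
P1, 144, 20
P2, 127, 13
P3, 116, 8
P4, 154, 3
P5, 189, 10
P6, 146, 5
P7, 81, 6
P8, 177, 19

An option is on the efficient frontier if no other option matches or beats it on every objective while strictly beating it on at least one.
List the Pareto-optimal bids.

P1: dominated by P2 (duration 127≤144, crew size 13≤20).
P2: dominated by P3 (duration 116≤127, crew size 8≤13).
P3: dominated by P7 (duration 81≤116, crew size 6≤8).
P4: not dominated (best crew size).
P5: dominated by P3 (duration 116≤189, crew size 8≤10).
P6: not dominated.
P7: not dominated (best duration).
P8: dominated by P2 (duration 127≤177, crew size 13≤19).

P4, P6, P7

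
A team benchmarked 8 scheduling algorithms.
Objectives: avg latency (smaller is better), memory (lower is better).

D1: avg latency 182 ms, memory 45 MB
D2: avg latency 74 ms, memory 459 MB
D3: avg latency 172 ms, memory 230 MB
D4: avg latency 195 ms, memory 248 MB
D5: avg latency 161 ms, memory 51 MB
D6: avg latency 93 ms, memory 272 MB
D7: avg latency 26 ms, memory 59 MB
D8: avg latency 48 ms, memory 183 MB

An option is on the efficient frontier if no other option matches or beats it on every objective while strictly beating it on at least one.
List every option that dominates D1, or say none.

none

D2: worse on memory (459 vs 45).
D3: worse on memory (230 vs 45).
D4: worse on avg latency (195 vs 182).
D5: worse on memory (51 vs 45).
D6: worse on memory (272 vs 45).
D7: worse on memory (59 vs 45).
D8: worse on memory (183 vs 45).
No option dominates D1.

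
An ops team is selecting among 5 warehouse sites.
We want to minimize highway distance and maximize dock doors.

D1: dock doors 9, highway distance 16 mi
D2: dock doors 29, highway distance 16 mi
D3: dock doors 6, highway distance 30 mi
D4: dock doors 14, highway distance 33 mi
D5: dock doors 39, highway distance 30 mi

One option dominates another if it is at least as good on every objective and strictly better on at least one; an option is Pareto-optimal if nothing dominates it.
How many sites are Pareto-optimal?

2

D1: dominated by D2 (dock doors 29≥9, highway distance 16≤16).
D2: not dominated.
D3: dominated by D1 (dock doors 9≥6, highway distance 16≤30).
D4: dominated by D2 (dock doors 29≥14, highway distance 16≤33).
D5: not dominated (best dock doors).
Pareto-optimal: D2, D5 → 2.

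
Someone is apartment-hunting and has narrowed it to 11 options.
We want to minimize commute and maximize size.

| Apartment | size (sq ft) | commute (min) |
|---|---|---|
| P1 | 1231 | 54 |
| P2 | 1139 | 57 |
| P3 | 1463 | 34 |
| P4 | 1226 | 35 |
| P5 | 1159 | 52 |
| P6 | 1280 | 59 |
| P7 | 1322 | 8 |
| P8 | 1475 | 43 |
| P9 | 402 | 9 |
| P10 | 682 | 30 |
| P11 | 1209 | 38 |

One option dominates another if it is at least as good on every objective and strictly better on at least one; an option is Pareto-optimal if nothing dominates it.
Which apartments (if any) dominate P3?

P1: worse on size (1231 vs 1463).
P2: worse on size (1139 vs 1463).
P4: worse on size (1226 vs 1463).
P5: worse on size (1159 vs 1463).
P6: worse on size (1280 vs 1463).
P7: worse on size (1322 vs 1463).
P8: worse on commute (43 vs 34).
P9: worse on size (402 vs 1463).
P10: worse on size (682 vs 1463).
P11: worse on size (1209 vs 1463).
No option dominates P3.

none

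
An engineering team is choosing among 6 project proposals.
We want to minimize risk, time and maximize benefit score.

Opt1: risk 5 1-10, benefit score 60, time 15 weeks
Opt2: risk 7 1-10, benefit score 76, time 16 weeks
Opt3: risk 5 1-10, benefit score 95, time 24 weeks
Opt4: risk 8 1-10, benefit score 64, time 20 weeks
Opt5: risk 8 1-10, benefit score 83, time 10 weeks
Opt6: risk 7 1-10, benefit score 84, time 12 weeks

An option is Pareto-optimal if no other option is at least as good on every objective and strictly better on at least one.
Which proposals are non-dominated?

Opt1: not dominated.
Opt2: dominated by Opt6 (risk 7≤7, benefit score 84≥76, time 12≤16).
Opt3: not dominated (best benefit score).
Opt4: dominated by Opt2 (risk 7≤8, benefit score 76≥64, time 16≤20).
Opt5: not dominated (best time).
Opt6: not dominated.

Opt1, Opt3, Opt5, Opt6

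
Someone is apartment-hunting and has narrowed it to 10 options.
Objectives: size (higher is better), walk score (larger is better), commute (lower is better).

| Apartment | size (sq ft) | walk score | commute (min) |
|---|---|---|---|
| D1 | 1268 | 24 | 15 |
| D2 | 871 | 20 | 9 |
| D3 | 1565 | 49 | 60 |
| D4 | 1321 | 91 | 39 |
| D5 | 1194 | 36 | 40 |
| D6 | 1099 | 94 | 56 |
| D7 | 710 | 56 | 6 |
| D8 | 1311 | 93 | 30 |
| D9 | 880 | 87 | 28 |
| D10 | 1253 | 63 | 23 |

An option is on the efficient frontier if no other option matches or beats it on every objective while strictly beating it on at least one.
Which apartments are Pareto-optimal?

D1, D2, D3, D4, D6, D7, D8, D9, D10

D1: not dominated.
D2: not dominated.
D3: not dominated (best size).
D4: not dominated.
D5: dominated by D4 (size 1321≥1194, walk score 91≥36, commute 39≤40).
D6: not dominated (best walk score).
D7: not dominated (best commute).
D8: not dominated.
D9: not dominated.
D10: not dominated.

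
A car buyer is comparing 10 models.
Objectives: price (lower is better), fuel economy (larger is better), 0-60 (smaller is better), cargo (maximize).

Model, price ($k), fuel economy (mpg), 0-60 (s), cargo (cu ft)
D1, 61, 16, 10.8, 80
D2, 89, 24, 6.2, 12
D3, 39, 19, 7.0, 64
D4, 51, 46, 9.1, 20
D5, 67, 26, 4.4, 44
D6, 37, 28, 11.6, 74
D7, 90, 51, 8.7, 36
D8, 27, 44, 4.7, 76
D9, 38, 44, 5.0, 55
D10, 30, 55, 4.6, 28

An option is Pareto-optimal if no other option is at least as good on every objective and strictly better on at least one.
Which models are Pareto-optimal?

D1, D5, D7, D8, D10

D1: not dominated (best cargo).
D2: dominated by D5 (price 67≤89, fuel economy 26≥24, 0-60 4.4≤6.2, cargo 44≥12).
D3: dominated by D8 (price 27≤39, fuel economy 44≥19, 0-60 4.7≤7.0, cargo 76≥64).
D4: dominated by D10 (price 30≤51, fuel economy 55≥46, 0-60 4.6≤9.1, cargo 28≥20).
D5: not dominated (best 0-60).
D6: dominated by D8 (price 27≤37, fuel economy 44≥28, 0-60 4.7≤11.6, cargo 76≥74).
D7: not dominated.
D8: not dominated (best price).
D9: dominated by D8 (price 27≤38, fuel economy 44≥44, 0-60 4.7≤5.0, cargo 76≥55).
D10: not dominated (best fuel economy).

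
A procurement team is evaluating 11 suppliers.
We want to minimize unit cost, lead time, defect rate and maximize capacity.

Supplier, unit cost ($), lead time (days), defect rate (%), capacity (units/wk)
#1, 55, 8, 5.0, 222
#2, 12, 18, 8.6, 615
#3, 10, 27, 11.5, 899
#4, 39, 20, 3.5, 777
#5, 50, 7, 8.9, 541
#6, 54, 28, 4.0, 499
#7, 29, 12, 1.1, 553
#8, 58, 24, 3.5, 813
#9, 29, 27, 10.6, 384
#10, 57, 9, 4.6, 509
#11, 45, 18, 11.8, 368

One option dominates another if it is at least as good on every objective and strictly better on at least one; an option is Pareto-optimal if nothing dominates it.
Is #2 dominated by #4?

#4 vs #2: #4 is worse on unit cost (39 vs 12), so it does not dominate #2.

No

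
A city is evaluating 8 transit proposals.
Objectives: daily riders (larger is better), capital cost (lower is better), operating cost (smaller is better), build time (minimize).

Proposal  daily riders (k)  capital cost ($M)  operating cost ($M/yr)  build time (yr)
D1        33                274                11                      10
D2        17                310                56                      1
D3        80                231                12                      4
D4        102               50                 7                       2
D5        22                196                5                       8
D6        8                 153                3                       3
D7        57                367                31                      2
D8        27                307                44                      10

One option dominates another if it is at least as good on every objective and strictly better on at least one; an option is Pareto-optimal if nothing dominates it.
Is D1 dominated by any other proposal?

D4 vs D1: daily riders 102≥33, capital cost 50≤274, operating cost 7≤11, build time 2≤10 — D4 is at least as good on every objective and strictly better on at least one, so D4 dominates D1.

Yes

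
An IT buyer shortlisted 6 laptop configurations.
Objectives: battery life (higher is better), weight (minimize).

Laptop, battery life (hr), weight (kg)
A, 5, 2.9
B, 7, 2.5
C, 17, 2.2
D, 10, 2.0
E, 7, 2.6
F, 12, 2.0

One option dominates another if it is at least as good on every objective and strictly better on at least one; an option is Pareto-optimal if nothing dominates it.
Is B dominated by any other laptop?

C vs B: battery life 17≥7, weight 2.2≤2.5 — C is at least as good on every objective and strictly better on at least one, so C dominates B.

Yes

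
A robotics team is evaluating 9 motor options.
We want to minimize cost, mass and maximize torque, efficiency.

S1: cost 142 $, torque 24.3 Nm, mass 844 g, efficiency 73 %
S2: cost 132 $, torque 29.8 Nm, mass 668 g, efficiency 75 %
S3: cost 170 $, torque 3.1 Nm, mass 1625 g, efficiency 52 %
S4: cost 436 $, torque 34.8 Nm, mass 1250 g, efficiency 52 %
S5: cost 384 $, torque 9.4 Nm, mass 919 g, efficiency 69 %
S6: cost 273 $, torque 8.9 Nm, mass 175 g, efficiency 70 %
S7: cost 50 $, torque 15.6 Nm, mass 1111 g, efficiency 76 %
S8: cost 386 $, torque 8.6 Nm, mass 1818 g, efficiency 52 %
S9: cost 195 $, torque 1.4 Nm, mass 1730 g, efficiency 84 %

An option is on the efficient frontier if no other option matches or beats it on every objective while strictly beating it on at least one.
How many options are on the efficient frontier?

S1: dominated by S2 (cost 132≤142, torque 29.8≥24.3, mass 668≤844, efficiency 75≥73).
S2: not dominated.
S3: dominated by S1 (cost 142≤170, torque 24.3≥3.1, mass 844≤1625, efficiency 73≥52).
S4: not dominated (best torque).
S5: dominated by S1 (cost 142≤384, torque 24.3≥9.4, mass 844≤919, efficiency 73≥69).
S6: not dominated (best mass).
S7: not dominated (best cost).
S8: dominated by S1 (cost 142≤386, torque 24.3≥8.6, mass 844≤1818, efficiency 73≥52).
S9: not dominated (best efficiency).
Pareto-optimal: S2, S4, S6, S7, S9 → 5.

5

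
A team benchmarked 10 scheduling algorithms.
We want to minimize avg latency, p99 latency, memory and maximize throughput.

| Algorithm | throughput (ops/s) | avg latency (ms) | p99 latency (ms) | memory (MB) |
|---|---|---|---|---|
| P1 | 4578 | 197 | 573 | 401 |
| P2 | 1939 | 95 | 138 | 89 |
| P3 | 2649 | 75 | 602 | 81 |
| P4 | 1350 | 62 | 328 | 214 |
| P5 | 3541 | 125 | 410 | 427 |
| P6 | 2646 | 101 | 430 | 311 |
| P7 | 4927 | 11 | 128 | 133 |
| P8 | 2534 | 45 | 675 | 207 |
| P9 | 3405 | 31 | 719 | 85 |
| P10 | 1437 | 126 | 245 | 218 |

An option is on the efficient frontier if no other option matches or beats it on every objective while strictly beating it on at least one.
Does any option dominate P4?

Yes

P7 vs P4: throughput 4927≥1350, avg latency 11≤62, p99 latency 128≤328, memory 133≤214 — P7 is at least as good on every objective and strictly better on at least one, so P7 dominates P4.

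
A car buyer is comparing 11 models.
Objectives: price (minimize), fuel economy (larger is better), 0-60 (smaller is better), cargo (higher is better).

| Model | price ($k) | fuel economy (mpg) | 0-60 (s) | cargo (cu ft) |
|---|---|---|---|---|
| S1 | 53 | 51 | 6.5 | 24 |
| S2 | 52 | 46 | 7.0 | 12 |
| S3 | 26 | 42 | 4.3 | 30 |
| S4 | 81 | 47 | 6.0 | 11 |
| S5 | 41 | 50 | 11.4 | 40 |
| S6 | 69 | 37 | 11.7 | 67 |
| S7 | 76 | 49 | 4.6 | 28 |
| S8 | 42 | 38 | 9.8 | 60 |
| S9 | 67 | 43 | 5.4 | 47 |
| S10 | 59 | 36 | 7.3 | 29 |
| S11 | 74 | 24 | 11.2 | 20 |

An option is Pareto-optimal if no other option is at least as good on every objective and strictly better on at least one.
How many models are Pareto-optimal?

S1: not dominated (best fuel economy).
S2: not dominated.
S3: not dominated (best price).
S4: dominated by S7 (price 76≤81, fuel economy 49≥47, 0-60 4.6≤6.0, cargo 28≥11).
S5: not dominated.
S6: not dominated (best cargo).
S7: not dominated.
S8: not dominated.
S9: not dominated.
S10: dominated by S3 (price 26≤59, fuel economy 42≥36, 0-60 4.3≤7.3, cargo 30≥29).
S11: dominated by S1 (price 53≤74, fuel economy 51≥24, 0-60 6.5≤11.2, cargo 24≥20).
Pareto-optimal: S1, S2, S3, S5, S6, S7, S8, S9 → 8.

8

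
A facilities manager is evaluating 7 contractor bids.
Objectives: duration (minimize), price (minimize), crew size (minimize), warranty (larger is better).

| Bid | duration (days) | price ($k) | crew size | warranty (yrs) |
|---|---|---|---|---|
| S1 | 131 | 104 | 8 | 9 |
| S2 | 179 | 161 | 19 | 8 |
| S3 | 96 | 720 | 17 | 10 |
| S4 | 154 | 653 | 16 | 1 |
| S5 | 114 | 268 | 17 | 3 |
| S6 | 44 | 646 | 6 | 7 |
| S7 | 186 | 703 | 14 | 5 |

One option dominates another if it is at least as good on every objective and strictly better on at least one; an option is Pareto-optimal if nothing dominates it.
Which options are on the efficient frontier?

S1, S3, S5, S6

S1: not dominated (best price).
S2: dominated by S1 (duration 131≤179, price 104≤161, crew size 8≤19, warranty 9≥8).
S3: not dominated (best warranty).
S4: dominated by S1 (duration 131≤154, price 104≤653, crew size 8≤16, warranty 9≥1).
S5: not dominated.
S6: not dominated (best duration).
S7: dominated by S1 (duration 131≤186, price 104≤703, crew size 8≤14, warranty 9≥5).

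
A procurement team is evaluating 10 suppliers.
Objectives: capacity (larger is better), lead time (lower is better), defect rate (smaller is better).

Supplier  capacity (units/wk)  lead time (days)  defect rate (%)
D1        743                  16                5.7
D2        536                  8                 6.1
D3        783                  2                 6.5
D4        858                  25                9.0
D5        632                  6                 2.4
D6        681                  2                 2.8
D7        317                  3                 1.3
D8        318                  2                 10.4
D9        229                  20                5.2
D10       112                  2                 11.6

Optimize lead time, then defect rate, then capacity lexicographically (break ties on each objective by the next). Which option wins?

First minimize lead time: best is 2, kept {D3, D6, D8, D10}.
Then minimize defect rate: best is 2.8, kept {D6}.

D6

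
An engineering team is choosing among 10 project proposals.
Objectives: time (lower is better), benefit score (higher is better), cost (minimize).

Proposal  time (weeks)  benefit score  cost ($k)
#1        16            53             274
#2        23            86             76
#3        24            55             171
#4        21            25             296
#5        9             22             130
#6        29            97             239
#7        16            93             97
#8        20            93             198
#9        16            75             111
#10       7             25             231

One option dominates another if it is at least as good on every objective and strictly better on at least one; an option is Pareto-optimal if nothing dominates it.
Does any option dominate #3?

Yes

#2 vs #3: time 23≤24, benefit score 86≥55, cost 76≤171 — #2 is at least as good on every objective and strictly better on at least one, so #2 dominates #3.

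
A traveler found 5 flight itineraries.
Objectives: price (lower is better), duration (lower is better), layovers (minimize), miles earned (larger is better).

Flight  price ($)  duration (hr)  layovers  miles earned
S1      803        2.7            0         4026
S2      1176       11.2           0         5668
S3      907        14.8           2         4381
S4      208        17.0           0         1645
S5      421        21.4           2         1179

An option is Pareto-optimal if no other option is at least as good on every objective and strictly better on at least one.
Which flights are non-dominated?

S1, S2, S3, S4

S1: not dominated (best duration).
S2: not dominated (best miles earned).
S3: not dominated.
S4: not dominated (best price).
S5: dominated by S4 (price 208≤421, duration 17.0≤21.4, layovers 0≤2, miles earned 1645≥1179).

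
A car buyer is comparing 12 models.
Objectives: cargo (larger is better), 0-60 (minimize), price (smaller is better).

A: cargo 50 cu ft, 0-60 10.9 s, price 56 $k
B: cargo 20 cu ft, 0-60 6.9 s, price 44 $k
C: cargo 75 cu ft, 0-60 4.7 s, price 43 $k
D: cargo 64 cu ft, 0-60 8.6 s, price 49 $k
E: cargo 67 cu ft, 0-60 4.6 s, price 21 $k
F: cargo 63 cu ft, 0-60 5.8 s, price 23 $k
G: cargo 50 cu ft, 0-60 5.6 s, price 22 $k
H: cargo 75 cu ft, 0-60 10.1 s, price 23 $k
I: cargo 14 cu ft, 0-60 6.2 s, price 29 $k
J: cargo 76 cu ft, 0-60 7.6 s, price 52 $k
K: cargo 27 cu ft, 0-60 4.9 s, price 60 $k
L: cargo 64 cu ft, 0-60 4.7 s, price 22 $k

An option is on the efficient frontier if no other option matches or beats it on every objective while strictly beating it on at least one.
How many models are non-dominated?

4

A: dominated by C (cargo 75≥50, 0-60 4.7≤10.9, price 43≤56).
B: dominated by C (cargo 75≥20, 0-60 4.7≤6.9, price 43≤44).
C: not dominated.
D: dominated by C (cargo 75≥64, 0-60 4.7≤8.6, price 43≤49).
E: not dominated (best 0-60).
F: dominated by E (cargo 67≥63, 0-60 4.6≤5.8, price 21≤23).
G: dominated by E (cargo 67≥50, 0-60 4.6≤5.6, price 21≤22).
H: not dominated.
I: dominated by E (cargo 67≥14, 0-60 4.6≤6.2, price 21≤29).
J: not dominated (best cargo).
K: dominated by C (cargo 75≥27, 0-60 4.7≤4.9, price 43≤60).
L: dominated by E (cargo 67≥64, 0-60 4.6≤4.7, price 21≤22).
Pareto-optimal: C, E, H, J → 4.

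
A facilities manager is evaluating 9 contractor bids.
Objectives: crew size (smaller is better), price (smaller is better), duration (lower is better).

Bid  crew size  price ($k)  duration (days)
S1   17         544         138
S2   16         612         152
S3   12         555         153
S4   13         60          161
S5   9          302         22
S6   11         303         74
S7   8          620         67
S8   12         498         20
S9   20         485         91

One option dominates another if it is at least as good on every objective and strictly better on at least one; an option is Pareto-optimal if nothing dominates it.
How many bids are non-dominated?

4

S1: dominated by S5 (crew size 9≤17, price 302≤544, duration 22≤138).
S2: dominated by S5 (crew size 9≤16, price 302≤612, duration 22≤152).
S3: dominated by S5 (crew size 9≤12, price 302≤555, duration 22≤153).
S4: not dominated (best price).
S5: not dominated.
S6: dominated by S5 (crew size 9≤11, price 302≤303, duration 22≤74).
S7: not dominated (best crew size).
S8: not dominated (best duration).
S9: dominated by S5 (crew size 9≤20, price 302≤485, duration 22≤91).
Pareto-optimal: S4, S5, S7, S8 → 4.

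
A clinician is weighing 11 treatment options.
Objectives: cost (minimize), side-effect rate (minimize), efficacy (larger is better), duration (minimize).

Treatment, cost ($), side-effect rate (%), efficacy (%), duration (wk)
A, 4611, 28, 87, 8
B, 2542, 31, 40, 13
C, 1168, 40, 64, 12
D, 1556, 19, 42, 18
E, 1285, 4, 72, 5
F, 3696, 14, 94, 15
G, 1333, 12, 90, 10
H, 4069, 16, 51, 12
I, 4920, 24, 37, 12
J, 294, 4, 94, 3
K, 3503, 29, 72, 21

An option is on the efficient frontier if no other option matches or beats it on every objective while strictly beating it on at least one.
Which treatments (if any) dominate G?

J: cost 294≤1333, side-effect rate 4≤12, efficacy 94≥90, duration 3≤10 — dominates G.
Others (A, B, C, D, E, F, H, I, K) are each worse than G on at least one objective.

J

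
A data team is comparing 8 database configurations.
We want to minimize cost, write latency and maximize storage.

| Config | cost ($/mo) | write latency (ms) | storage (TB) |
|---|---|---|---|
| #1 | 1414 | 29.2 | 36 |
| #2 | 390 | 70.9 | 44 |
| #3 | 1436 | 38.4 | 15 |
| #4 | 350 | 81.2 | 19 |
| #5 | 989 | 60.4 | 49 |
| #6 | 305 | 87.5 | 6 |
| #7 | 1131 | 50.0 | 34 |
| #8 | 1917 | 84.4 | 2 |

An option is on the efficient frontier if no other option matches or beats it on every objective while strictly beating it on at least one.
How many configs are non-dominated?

6

#1: not dominated (best write latency).
#2: not dominated.
#3: dominated by #1 (cost 1414≤1436, write latency 29.2≤38.4, storage 36≥15).
#4: not dominated.
#5: not dominated (best storage).
#6: not dominated (best cost).
#7: not dominated.
#8: dominated by #1 (cost 1414≤1917, write latency 29.2≤84.4, storage 36≥2).
Pareto-optimal: #1, #2, #4, #5, #6, #7 → 6.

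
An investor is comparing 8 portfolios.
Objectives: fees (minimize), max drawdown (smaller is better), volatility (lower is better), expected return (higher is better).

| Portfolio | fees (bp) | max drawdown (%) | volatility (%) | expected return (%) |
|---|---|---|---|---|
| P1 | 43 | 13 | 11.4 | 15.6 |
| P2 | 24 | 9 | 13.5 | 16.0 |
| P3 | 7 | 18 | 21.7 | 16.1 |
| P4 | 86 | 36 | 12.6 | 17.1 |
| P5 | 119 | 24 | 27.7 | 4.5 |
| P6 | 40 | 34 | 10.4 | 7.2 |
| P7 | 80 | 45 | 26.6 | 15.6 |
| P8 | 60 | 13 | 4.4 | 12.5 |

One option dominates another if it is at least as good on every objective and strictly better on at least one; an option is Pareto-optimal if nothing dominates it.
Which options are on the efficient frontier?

P1: not dominated.
P2: not dominated (best max drawdown).
P3: not dominated (best fees).
P4: not dominated (best expected return).
P5: dominated by P1 (fees 43≤119, max drawdown 13≤24, volatility 11.4≤27.7, expected return 15.6≥4.5).
P6: not dominated.
P7: dominated by P1 (fees 43≤80, max drawdown 13≤45, volatility 11.4≤26.6, expected return 15.6≥15.6).
P8: not dominated (best volatility).

P1, P2, P3, P4, P6, P8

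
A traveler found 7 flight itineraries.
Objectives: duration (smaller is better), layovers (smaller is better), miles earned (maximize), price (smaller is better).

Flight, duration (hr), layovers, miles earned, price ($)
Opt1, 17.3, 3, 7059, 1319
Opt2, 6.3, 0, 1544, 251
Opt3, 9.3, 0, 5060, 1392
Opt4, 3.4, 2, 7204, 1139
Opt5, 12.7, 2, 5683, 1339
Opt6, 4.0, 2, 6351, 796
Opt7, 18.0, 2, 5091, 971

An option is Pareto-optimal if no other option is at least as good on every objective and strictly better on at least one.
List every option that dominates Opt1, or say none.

Opt4

Opt4: duration 3.4≤17.3, layovers 2≤3, miles earned 7204≥7059, price 1139≤1319 — dominates Opt1.
Others (Opt2, Opt3, Opt5, Opt6, Opt7) are each worse than Opt1 on at least one objective.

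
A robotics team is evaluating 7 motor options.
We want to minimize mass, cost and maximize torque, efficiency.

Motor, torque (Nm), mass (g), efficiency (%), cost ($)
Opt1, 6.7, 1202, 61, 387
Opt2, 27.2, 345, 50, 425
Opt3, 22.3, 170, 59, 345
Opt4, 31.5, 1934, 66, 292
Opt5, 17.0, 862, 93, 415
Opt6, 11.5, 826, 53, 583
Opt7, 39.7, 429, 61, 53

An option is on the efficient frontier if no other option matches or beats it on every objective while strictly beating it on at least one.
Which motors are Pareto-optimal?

Opt2, Opt3, Opt4, Opt5, Opt7

Opt1: dominated by Opt7 (torque 39.7≥6.7, mass 429≤1202, efficiency 61≥61, cost 53≤387).
Opt2: not dominated.
Opt3: not dominated (best mass).
Opt4: not dominated.
Opt5: not dominated (best efficiency).
Opt6: dominated by Opt3 (torque 22.3≥11.5, mass 170≤826, efficiency 59≥53, cost 345≤583).
Opt7: not dominated (best torque).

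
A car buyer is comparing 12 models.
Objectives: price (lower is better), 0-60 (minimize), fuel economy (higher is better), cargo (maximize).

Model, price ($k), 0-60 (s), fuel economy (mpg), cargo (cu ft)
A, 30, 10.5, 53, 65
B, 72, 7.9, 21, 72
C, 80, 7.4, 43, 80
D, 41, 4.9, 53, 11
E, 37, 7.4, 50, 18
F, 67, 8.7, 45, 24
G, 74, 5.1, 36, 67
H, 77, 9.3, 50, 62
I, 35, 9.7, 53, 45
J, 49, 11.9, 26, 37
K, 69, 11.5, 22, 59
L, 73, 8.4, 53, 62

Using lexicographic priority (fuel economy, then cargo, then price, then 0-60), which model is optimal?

First maximize fuel economy: best is 53, kept {A, D, I, L}.
Then maximize cargo: best is 65, kept {A}.

A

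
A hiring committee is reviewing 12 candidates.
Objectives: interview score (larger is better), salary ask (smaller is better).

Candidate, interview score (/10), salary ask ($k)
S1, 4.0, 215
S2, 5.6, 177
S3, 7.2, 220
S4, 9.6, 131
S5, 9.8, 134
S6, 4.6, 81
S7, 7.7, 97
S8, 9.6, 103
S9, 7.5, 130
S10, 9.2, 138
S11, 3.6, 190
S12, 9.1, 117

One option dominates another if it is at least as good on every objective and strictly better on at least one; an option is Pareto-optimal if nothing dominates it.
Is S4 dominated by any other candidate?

S8 vs S4: interview score 9.6≥9.6, salary ask 103≤131 — S8 is at least as good on every objective and strictly better on at least one, so S8 dominates S4.

Yes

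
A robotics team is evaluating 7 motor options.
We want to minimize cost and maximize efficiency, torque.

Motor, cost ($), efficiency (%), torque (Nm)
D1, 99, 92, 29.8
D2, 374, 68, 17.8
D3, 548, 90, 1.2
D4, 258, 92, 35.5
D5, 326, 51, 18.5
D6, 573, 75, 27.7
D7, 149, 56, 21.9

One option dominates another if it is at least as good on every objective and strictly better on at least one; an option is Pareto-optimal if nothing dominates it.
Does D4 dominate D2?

D4 vs D2: cost 258≤374, efficiency 92≥68, torque 35.5≥17.8 — D4 is at least as good on every objective with at least one strict improvement.

Yes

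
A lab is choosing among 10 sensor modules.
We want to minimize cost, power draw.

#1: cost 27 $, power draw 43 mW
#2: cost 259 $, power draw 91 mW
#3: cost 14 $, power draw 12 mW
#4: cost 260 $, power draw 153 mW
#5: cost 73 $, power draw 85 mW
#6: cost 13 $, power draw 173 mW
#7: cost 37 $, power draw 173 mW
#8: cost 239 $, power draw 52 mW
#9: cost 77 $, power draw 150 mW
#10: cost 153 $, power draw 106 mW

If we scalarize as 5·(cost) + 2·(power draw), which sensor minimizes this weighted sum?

#1: 5·27 + 2·43 = 221
#2: 5·259 + 2·91 = 1477
#3: 5·14 + 2·12 = 94
#4: 5·260 + 2·153 = 1606
#5: 5·73 + 2·85 = 535
#6: 5·13 + 2·173 = 411
#7: 5·37 + 2·173 = 531
#8: 5·239 + 2·52 = 1299
#9: 5·77 + 2·150 = 685
#10: 5·153 + 2·106 = 977
Lowest: #3 at 94.

#3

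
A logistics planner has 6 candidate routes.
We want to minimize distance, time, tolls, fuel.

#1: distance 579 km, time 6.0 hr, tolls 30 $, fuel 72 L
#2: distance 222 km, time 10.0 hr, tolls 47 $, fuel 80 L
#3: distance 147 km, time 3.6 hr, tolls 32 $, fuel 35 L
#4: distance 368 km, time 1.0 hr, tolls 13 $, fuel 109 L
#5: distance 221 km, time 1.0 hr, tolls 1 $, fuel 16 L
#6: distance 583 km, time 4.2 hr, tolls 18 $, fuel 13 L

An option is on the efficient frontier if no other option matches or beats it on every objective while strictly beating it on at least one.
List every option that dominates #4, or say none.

#5

#5: distance 221≤368, time 1.0≤1.0, tolls 1≤13, fuel 16≤109 — dominates #4.
Others (#1, #2, #3, #6) are each worse than #4 on at least one objective.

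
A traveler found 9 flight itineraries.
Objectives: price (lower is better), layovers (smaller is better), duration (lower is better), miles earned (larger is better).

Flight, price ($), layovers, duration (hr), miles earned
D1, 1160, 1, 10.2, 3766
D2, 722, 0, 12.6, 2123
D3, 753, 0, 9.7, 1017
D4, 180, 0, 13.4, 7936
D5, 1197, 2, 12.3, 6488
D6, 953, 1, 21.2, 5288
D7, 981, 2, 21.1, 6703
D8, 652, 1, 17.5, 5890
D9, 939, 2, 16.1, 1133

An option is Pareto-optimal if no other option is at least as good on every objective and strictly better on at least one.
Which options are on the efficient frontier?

D1, D2, D3, D4, D5

D1: not dominated.
D2: not dominated.
D3: not dominated (best duration).
D4: not dominated (best price).
D5: not dominated.
D6: dominated by D4 (price 180≤953, layovers 0≤1, duration 13.4≤21.2, miles earned 7936≥5288).
D7: dominated by D4 (price 180≤981, layovers 0≤2, duration 13.4≤21.1, miles earned 7936≥6703).
D8: dominated by D4 (price 180≤652, layovers 0≤1, duration 13.4≤17.5, miles earned 7936≥5890).
D9: dominated by D2 (price 722≤939, layovers 0≤2, duration 12.6≤16.1, miles earned 2123≥1133).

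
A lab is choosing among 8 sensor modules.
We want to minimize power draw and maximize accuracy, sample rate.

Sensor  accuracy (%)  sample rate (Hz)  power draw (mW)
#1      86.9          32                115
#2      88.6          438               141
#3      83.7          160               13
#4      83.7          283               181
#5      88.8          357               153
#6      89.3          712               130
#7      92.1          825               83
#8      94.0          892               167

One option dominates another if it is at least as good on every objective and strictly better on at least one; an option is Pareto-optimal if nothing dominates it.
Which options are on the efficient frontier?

#1: dominated by #7 (accuracy 92.1≥86.9, sample rate 825≥32, power draw 83≤115).
#2: dominated by #6 (accuracy 89.3≥88.6, sample rate 712≥438, power draw 130≤141).
#3: not dominated (best power draw).
#4: dominated by #2 (accuracy 88.6≥83.7, sample rate 438≥283, power draw 141≤181).
#5: dominated by #6 (accuracy 89.3≥88.8, sample rate 712≥357, power draw 130≤153).
#6: dominated by #7 (accuracy 92.1≥89.3, sample rate 825≥712, power draw 83≤130).
#7: not dominated.
#8: not dominated (best accuracy).

#3, #7, #8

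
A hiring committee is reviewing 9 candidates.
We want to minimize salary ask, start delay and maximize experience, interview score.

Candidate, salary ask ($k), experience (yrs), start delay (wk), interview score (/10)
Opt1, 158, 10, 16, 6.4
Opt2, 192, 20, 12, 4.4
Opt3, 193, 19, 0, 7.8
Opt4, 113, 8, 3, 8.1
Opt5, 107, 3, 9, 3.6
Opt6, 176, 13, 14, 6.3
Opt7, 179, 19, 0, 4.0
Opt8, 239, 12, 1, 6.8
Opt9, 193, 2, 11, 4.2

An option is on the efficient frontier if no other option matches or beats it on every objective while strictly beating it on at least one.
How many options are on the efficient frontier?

Opt1: not dominated.
Opt2: not dominated (best experience).
Opt3: not dominated.
Opt4: not dominated (best interview score).
Opt5: not dominated (best salary ask).
Opt6: not dominated.
Opt7: not dominated.
Opt8: dominated by Opt3 (salary ask 193≤239, experience 19≥12, start delay 0≤1, interview score 7.8≥6.8).
Opt9: dominated by Opt3 (salary ask 193≤193, experience 19≥2, start delay 0≤11, interview score 7.8≥4.2).
Pareto-optimal: Opt1, Opt2, Opt3, Opt4, Opt5, Opt6, Opt7 → 7.

7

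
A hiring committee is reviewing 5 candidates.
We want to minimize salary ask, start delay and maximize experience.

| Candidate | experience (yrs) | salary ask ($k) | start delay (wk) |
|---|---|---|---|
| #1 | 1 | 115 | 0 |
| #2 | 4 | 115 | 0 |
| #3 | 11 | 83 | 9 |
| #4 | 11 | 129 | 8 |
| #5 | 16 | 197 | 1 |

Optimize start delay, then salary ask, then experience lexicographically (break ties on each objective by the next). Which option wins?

First minimize start delay: best is 0, kept {#1, #2}.
Then minimize salary ask: best is 115, kept {#1, #2}.
Then maximize experience: best is 4, kept {#2}.

#2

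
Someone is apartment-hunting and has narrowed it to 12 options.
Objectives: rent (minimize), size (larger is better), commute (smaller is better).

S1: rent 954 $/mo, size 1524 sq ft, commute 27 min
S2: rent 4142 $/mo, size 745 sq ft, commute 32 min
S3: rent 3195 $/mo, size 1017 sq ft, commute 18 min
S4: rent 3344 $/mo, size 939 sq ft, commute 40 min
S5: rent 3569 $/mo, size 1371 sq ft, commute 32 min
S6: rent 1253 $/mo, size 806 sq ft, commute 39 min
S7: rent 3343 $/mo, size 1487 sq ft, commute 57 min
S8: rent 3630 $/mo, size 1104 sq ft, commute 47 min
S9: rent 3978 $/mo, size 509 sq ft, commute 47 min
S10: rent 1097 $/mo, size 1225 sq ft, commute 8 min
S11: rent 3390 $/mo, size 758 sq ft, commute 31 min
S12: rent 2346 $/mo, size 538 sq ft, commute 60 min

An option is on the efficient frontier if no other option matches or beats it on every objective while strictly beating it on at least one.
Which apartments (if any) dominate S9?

S1, S3, S4, S5, S6, S8, S10, S11

S1: rent 954≤3978, size 1524≥509, commute 27≤47 — dominates S9.
S3: rent 3195≤3978, size 1017≥509, commute 18≤47 — dominates S9.
S4: rent 3344≤3978, size 939≥509, commute 40≤47 — dominates S9.
S5: rent 3569≤3978, size 1371≥509, commute 32≤47 — dominates S9.
S6: rent 1253≤3978, size 806≥509, commute 39≤47 — dominates S9.
S8: rent 3630≤3978, size 1104≥509, commute 47≤47 — dominates S9.
S10: rent 1097≤3978, size 1225≥509, commute 8≤47 — dominates S9.
S11: rent 3390≤3978, size 758≥509, commute 31≤47 — dominates S9.
Others (S2, S7, S12) are each worse than S9 on at least one objective.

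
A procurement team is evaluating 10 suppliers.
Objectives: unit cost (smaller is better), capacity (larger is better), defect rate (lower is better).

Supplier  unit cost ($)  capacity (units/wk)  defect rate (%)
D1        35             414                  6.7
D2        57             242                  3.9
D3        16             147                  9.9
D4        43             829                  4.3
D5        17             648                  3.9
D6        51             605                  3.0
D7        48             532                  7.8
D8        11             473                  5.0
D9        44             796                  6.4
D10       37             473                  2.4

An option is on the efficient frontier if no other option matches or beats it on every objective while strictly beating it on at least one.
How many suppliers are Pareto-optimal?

D1: dominated by D5 (unit cost 17≤35, capacity 648≥414, defect rate 3.9≤6.7).
D2: dominated by D5 (unit cost 17≤57, capacity 648≥242, defect rate 3.9≤3.9).
D3: dominated by D8 (unit cost 11≤16, capacity 473≥147, defect rate 5.0≤9.9).
D4: not dominated (best capacity).
D5: not dominated.
D6: not dominated.
D7: dominated by D4 (unit cost 43≤48, capacity 829≥532, defect rate 4.3≤7.8).
D8: not dominated (best unit cost).
D9: dominated by D4 (unit cost 43≤44, capacity 829≥796, defect rate 4.3≤6.4).
D10: not dominated (best defect rate).
Pareto-optimal: D4, D5, D6, D8, D10 → 5.

5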